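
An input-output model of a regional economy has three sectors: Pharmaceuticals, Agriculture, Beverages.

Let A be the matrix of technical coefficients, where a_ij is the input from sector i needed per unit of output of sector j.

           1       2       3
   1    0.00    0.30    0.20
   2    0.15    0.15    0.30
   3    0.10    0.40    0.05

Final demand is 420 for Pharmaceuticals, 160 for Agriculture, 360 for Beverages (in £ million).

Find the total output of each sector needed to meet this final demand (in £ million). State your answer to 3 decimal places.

I − A =
  [   1.00    -0.30    -0.20]
  [  -0.15     0.85    -0.30]
  [  -0.10    -0.40     0.95]
Cofactors of I−A, C_ij = (−1)^(i+j)·(minor ij) (rows/columns in the sector order above):
  C_11 = (0.85)(0.95) − (-0.30)(-0.40) = 0.6875
  C_12 = −[(-0.15)(0.95) − (-0.30)(-0.10)] = 0.1725
  C_13 = (-0.15)(-0.40) − (0.85)(-0.10) = 0.1450
  C_21 = −[(-0.30)(0.95) − (-0.20)(-0.40)] = 0.3650
  C_22 = (1.00)(0.95) − (-0.20)(-0.10) = 0.9300
  C_23 = −[(1.00)(-0.40) − (-0.30)(-0.10)] = 0.4300
  C_31 = (-0.30)(-0.30) − (-0.20)(0.85) = 0.2600
  C_32 = −[(1.00)(-0.30) − (-0.20)(-0.15)] = 0.3300
  C_33 = (1.00)(0.85) − (-0.30)(-0.15) = 0.8050
det(I−A) = Σ_j (I−A)_1j·C_1j = (1.00)(0.6875) + (-0.30)(0.1725) + (-0.20)(0.1450) = 0.60675
adj(I−A) = Cᵀ =
  [ 0.6875   0.3650   0.2600]
  [ 0.1725   0.9300   0.3300]
  [ 0.1450   0.4300   0.8050]
(I − A)⁻¹ = adj(I−A) / det(I−A) ≈
  [   1.1331     0.6016     0.4285]
  [   0.2843     1.5328     0.5439]
  [   0.2390     0.7087     1.3267]
x = (I − A)⁻¹ d = adj(I−A)·d / det(I−A), with det(I−A) = 0.60675:
  x_1 = (0.6875·420 + 0.3650·160 + 0.2600·360) / 0.60675 = 440.75 / 0.60675 ≈ 726.411
  x_2 = (0.1725·420 + 0.9300·160 + 0.3300·360) / 0.60675 = 340.05 / 0.60675 ≈ 560.445
  x_3 = (0.1450·420 + 0.4300·160 + 0.8050·360) / 0.60675 = 419.50 / 0.60675 ≈ 691.389

x_1 = 726.411, x_2 = 560.445, x_3 = 691.389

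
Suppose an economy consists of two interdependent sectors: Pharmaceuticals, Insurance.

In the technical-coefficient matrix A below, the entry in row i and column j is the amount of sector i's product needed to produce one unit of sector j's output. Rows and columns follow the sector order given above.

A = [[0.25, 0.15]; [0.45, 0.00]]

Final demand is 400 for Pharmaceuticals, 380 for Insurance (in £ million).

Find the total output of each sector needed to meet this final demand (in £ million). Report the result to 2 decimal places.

x_1 = 669.60, x_2 = 681.32

I − A =
  [   0.75    -0.15]
  [  -0.45     1.00]
det(I−A) = (0.75)(1.00) − (-0.15)(-0.45) = 0.6825
adj(I−A) = [[1.00, 0.15], [0.45, 0.75]]
(I − A)⁻¹ = adj(I−A) / det(I−A) ≈
  [   1.4652     0.2198]
  [   0.6593     1.0989]
x = (I − A)⁻¹ d = adj(I−A)·d / det(I−A), with det(I−A) = 0.6825:
  x_1 = (1.00·400 + 0.15·380) / 0.6825 = 457.00 / 0.6825 ≈ 669.60
  x_2 = (0.45·400 + 0.75·380) / 0.6825 = 465.00 / 0.6825 ≈ 681.32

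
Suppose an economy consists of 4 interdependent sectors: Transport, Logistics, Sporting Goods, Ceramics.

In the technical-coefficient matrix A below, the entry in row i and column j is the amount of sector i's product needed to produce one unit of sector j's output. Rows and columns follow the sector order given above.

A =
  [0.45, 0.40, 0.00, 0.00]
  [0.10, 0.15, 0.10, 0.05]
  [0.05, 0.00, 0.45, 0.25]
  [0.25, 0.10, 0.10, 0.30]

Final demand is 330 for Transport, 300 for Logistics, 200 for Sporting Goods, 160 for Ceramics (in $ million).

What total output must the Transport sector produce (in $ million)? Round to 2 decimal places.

I − A =
  [   0.55    -0.40     0.00     0.00]
  [  -0.10     0.85    -0.10    -0.05]
  [  -0.05     0.00     0.55    -0.25]
  [  -0.25    -0.10    -0.10     0.70]
Compute the cofactors C_ij = (−1)^(i+j)·(3×3 minor ij) of I−A; the adjugate is their transpose:
adj(I−A) = Cᵀ =
  [ 0.300750   0.144000   0.030000   0.021000]
  [ 0.052875   0.198000   0.041250   0.028875]
  [ 0.085125   0.052750   0.291500   0.107875]
  [ 0.127125   0.087250   0.058250   0.233125]
det(I−A) = Σ_j (I−A)_1j·C_1j = (0.55)(0.300750) + (-0.40)(0.052875) + (0.00)(0.085125) + (0.00)(0.127125) = 0.1442625
(I − A)⁻¹ = adj(I−A) / det(I−A) ≈
  [   2.0847     0.9982     0.2080     0.1456]
  [   0.3665     1.3725     0.2859     0.2002]
  [   0.5901     0.3657     2.0206     0.7478]
  [   0.8812     0.6048     0.4038     1.6160]
x = (I − A)⁻¹ d = adj(I−A)·d / det(I−A), with det(I−A) = 0.1442625:
  x_T = (0.300750·330 + 0.144000·300 + 0.030000·200 + 0.021000·160) / 0.1442625 = 151.8075 / 0.1442625 ≈ 1052.30
  x_L = (0.052875·330 + 0.198000·300 + 0.041250·200 + 0.028875·160) / 0.1442625 = 89.71875 / 0.1442625 ≈ 621.91
  x_S = (0.085125·330 + 0.052750·300 + 0.291500·200 + 0.107875·160) / 0.1442625 = 119.47625 / 0.1442625 ≈ 828.19
  x_C = (0.127125·330 + 0.087250·300 + 0.058250·200 + 0.233125·160) / 0.1442625 = 117.07625 / 0.1442625 ≈ 811.55

x_T = 1052.30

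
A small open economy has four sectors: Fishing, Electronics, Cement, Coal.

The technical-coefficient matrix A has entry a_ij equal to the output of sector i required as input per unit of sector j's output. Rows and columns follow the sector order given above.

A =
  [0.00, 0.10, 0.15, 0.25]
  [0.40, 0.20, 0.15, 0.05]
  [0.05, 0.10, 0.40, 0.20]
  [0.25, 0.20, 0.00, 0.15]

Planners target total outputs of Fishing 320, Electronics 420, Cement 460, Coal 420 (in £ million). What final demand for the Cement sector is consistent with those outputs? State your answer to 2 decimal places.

I − A =
  [   1.00    -0.10    -0.15    -0.25]
  [  -0.40     0.80    -0.15    -0.05]
  [  -0.05    -0.10     0.60    -0.20]
  [  -0.25    -0.20     0.00     0.85]
d = (I − A) x:
  d_1 = (+1.00)·320 + (-0.10)·420 + (-0.15)·460 + (-0.25)·420 = 104.00
  d_2 = (-0.40)·320 + (+0.80)·420 + (-0.15)·460 + (-0.05)·420 = 118.00
  d_3 = (-0.05)·320 + (-0.10)·420 + (+0.60)·460 + (-0.20)·420 = 134.00
  d_4 = (-0.25)·320 + (-0.20)·420 + (+0.00)·460 + (+0.85)·420 = 193.00

d_3 = 134.00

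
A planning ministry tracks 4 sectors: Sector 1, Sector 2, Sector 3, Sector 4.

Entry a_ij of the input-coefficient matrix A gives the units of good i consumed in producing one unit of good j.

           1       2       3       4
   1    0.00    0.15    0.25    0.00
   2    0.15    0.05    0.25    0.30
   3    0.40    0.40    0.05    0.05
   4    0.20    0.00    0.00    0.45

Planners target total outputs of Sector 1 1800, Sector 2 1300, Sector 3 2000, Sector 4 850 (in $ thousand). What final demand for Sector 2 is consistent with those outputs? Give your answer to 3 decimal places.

d_2 = 210.000

I − A =
  [   1.00    -0.15    -0.25     0.00]
  [  -0.15     0.95    -0.25    -0.30]
  [  -0.40    -0.40     0.95    -0.05]
  [  -0.20     0.00     0.00     0.55]
d = (I − A) x:
  d_1 = (+1.00)·1800 + (-0.15)·1300 + (-0.25)·2000 + (+0.00)·850 = 1105.000
  d_2 = (-0.15)·1800 + (+0.95)·1300 + (-0.25)·2000 + (-0.30)·850 = 210.000
  d_3 = (-0.40)·1800 + (-0.40)·1300 + (+0.95)·2000 + (-0.05)·850 = 617.500
  d_4 = (-0.20)·1800 + (+0.00)·1300 + (+0.00)·2000 + (+0.55)·850 = 107.500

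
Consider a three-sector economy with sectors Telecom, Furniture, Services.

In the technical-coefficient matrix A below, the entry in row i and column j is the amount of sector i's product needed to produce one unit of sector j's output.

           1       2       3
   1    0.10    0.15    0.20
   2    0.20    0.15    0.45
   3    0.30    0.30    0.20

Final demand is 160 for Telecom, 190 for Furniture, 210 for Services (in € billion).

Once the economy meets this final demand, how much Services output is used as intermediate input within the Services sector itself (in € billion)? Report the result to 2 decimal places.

I − A =
  [   0.90    -0.15    -0.20]
  [  -0.20     0.85    -0.45]
  [  -0.30    -0.30     0.80]
Cofactors of I−A, C_ij = (−1)^(i+j)·(minor ij) (rows/columns in the sector order above):
  C_11 = (0.85)(0.80) − (-0.45)(-0.30) = 0.5450
  C_12 = −[(-0.20)(0.80) − (-0.45)(-0.30)] = 0.2950
  C_13 = (-0.20)(-0.30) − (0.85)(-0.30) = 0.3150
  C_21 = −[(-0.15)(0.80) − (-0.20)(-0.30)] = 0.1800
  C_22 = (0.90)(0.80) − (-0.20)(-0.30) = 0.6600
  C_23 = −[(0.90)(-0.30) − (-0.15)(-0.30)] = 0.3150
  C_31 = (-0.15)(-0.45) − (-0.20)(0.85) = 0.2375
  C_32 = −[(0.90)(-0.45) − (-0.20)(-0.20)] = 0.4450
  C_33 = (0.90)(0.85) − (-0.15)(-0.20) = 0.7350
det(I−A) = Σ_j (I−A)_1j·C_1j = (0.90)(0.5450) + (-0.15)(0.2950) + (-0.20)(0.3150) = 0.38325
adj(I−A) = Cᵀ =
  [ 0.5450   0.1800   0.2375]
  [ 0.2950   0.6600   0.4450]
  [ 0.3150   0.3150   0.7350]
(I − A)⁻¹ = adj(I−A) / det(I−A) ≈
  [   1.4220     0.4697     0.6197]
  [   0.7697     1.7221     1.1611]
  [   0.8219     0.8219     1.9178]
First solve x = (I − A)⁻¹ d = adj(I−A)·d / det(I−A); in particular x_3 = (0.3150·160 + 0.3150·190 + 0.7350·210) / 0.38325 = 264.60 / 0.38325 ≈ 690.4110.
Intermediate flow from 3 to 3: z_33 = a_33 · x_3 = 0.20 × 264.60 / 0.38325 = 52.92 / 0.38325 ≈ 138.08.

z_33 = 138.08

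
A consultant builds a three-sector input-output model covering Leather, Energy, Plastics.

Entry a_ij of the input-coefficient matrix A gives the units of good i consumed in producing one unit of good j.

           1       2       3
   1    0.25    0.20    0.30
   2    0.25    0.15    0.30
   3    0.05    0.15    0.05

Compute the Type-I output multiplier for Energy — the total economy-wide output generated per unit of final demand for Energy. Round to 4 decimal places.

I − A =
  [   0.75    -0.20    -0.30]
  [  -0.25     0.85    -0.30]
  [  -0.05    -0.15     0.95]
Cofactors of I−A, C_ij = (−1)^(i+j)·(minor ij) (rows/columns in the sector order above):
  C_11 = (0.85)(0.95) − (-0.30)(-0.15) = 0.7625
  C_12 = −[(-0.25)(0.95) − (-0.30)(-0.05)] = 0.2525
  C_13 = (-0.25)(-0.15) − (0.85)(-0.05) = 0.0800
  C_21 = −[(-0.20)(0.95) − (-0.30)(-0.15)] = 0.2350
  C_22 = (0.75)(0.95) − (-0.30)(-0.05) = 0.6975
  C_23 = −[(0.75)(-0.15) − (-0.20)(-0.05)] = 0.1225
  C_31 = (-0.20)(-0.30) − (-0.30)(0.85) = 0.3150
  C_32 = −[(0.75)(-0.30) − (-0.30)(-0.25)] = 0.3000
  C_33 = (0.75)(0.85) − (-0.20)(-0.25) = 0.5875
det(I−A) = Σ_j (I−A)_1j·C_1j = (0.75)(0.7625) + (-0.20)(0.2525) + (-0.30)(0.0800) = 0.497375
adj(I−A) = Cᵀ =
  [ 0.7625   0.2350   0.3150]
  [ 0.2525   0.6975   0.3000]
  [ 0.0800   0.1225   0.5875]
(I − A)⁻¹ = adj(I−A) / det(I−A) ≈
  [   1.53305     0.47248     0.63332]
  [   0.50767     1.40236     0.60317]
  [   0.16084     0.24629     1.18120]
The output multiplier for sector j is the column-j sum of the Leontief inverse (I − A)⁻¹ = adj(I−A) / det(I−A).
Column 2 of adj(I−A): (0.2350, 0.6975, 0.1225); det(I−A) = 0.497375.
m_2 = (0.2350 + 0.6975 + 0.1225) / 0.497375 = 1.055 / 0.497375 ≈ 2.1211.

m_2 = 2.1211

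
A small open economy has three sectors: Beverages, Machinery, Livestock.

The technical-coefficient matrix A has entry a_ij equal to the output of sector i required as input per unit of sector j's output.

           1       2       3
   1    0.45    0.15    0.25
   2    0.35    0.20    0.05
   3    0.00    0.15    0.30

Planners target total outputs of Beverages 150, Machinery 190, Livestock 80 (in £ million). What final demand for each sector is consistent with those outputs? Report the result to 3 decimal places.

d_1 = 34.000, d_2 = 95.500, d_3 = 27.500

I − A =
  [   0.55    -0.15    -0.25]
  [  -0.35     0.80    -0.05]
  [   0.00    -0.15     0.70]
d = (I − A) x:
  d_1 = (+0.55)·150 + (-0.15)·190 + (-0.25)·80 = 34.000
  d_2 = (-0.35)·150 + (+0.80)·190 + (-0.05)·80 = 95.500
  d_3 = (+0.00)·150 + (-0.15)·190 + (+0.70)·80 = 27.500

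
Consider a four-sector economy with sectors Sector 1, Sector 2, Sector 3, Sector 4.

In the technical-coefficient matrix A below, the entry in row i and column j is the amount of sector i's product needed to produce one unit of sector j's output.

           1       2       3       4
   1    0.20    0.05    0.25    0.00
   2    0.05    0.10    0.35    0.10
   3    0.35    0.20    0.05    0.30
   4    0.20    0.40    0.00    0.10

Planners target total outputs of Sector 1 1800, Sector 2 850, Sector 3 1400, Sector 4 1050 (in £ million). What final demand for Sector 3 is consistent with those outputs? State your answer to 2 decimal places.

d_3 = 215.00

I − A =
  [   0.80    -0.05    -0.25     0.00]
  [  -0.05     0.90    -0.35    -0.10]
  [  -0.35    -0.20     0.95    -0.30]
  [  -0.20    -0.40     0.00     0.90]
d = (I − A) x:
  d_1 = (+0.80)·1800 + (-0.05)·850 + (-0.25)·1400 + (+0.00)·1050 = 1047.50
  d_2 = (-0.05)·1800 + (+0.90)·850 + (-0.35)·1400 + (-0.10)·1050 = 80.00
  d_3 = (-0.35)·1800 + (-0.20)·850 + (+0.95)·1400 + (-0.30)·1050 = 215.00
  d_4 = (-0.20)·1800 + (-0.40)·850 + (+0.00)·1400 + (+0.90)·1050 = 245.00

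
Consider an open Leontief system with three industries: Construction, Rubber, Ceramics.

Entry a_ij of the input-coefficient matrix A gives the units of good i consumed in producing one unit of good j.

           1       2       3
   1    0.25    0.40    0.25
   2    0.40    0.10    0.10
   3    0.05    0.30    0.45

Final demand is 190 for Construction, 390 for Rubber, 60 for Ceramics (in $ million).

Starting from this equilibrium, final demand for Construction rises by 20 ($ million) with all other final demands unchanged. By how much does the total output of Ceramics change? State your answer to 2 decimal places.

I − A =
  [   0.75    -0.40    -0.25]
  [  -0.40     0.90    -0.10]
  [  -0.05    -0.30     0.55]
Cofactors of I−A, C_ij = (−1)^(i+j)·(minor ij) (rows/columns in the sector order above):
  C_11 = (0.90)(0.55) − (-0.10)(-0.30) = 0.4650
  C_12 = −[(-0.40)(0.55) − (-0.10)(-0.05)] = 0.2250
  C_13 = (-0.40)(-0.30) − (0.90)(-0.05) = 0.1650
  C_21 = −[(-0.40)(0.55) − (-0.25)(-0.30)] = 0.2950
  C_22 = (0.75)(0.55) − (-0.25)(-0.05) = 0.4000
  C_23 = −[(0.75)(-0.30) − (-0.40)(-0.05)] = 0.2450
  C_31 = (-0.40)(-0.10) − (-0.25)(0.90) = 0.2650
  C_32 = −[(0.75)(-0.10) − (-0.25)(-0.40)] = 0.1750
  C_33 = (0.75)(0.90) − (-0.40)(-0.40) = 0.5150
det(I−A) = Σ_j (I−A)_1j·C_1j = (0.75)(0.4650) + (-0.40)(0.2250) + (-0.25)(0.1650) = 0.2175
adj(I−A) = Cᵀ =
  [ 0.4650   0.2950   0.2650]
  [ 0.2250   0.4000   0.1750]
  [ 0.1650   0.2450   0.5150]
(I − A)⁻¹ = adj(I−A) / det(I−A) ≈
  [   2.1379     1.3563     1.2184]
  [   1.0345     1.8391     0.8046]
  [   0.7586     1.1264     2.3678]
Δx = (I − A)⁻¹ Δd with Δd having +20 in the Construction component and 0 elsewhere.
So Δx_3 = L_31 · (+20), where L_31 = adj(I−A)_31 / det(I−A) = 0.1650 / 0.2175.
Δx_3 = 0.1650 × (+20) / 0.2175 = 3.30 / 0.2175 ≈ 15.17.

Δx_3 = 15.17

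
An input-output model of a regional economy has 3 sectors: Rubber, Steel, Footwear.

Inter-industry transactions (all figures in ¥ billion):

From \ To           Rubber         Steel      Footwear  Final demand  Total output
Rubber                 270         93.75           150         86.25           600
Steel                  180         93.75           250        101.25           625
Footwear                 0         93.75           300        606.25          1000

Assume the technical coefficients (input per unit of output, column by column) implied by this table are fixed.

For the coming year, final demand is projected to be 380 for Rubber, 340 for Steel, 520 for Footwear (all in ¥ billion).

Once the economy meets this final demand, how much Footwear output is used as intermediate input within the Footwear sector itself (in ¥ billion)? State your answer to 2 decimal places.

Technical coefficients a_ij = z_ij / X_j:
  a_RR = 270/600 = 0.45, a_SR = 180/600 = 0.30, a_FR = 0/600 = 0.00
  a_RS = 93.75/625 = 0.15, a_SS = 93.75/625 = 0.15, a_FS = 93.75/625 = 0.15
  a_RF = 150/1000 = 0.15, a_SF = 250/1000 = 0.25, a_FF = 300/1000 = 0.30
I − A =
  [   0.55    -0.15    -0.15]
  [  -0.30     0.85    -0.25]
  [   0.00    -0.15     0.70]
Cofactors of I−A, C_ij = (−1)^(i+j)·(minor ij) (rows/columns in the sector order above):
  C_11 = (0.85)(0.70) − (-0.25)(-0.15) = 0.5575
  C_12 = −[(-0.30)(0.70) − (-0.25)(0.00)] = 0.2100
  C_13 = (-0.30)(-0.15) − (0.85)(0.00) = 0.0450
  C_21 = −[(-0.15)(0.70) − (-0.15)(-0.15)] = 0.1275
  C_22 = (0.55)(0.70) − (-0.15)(0.00) = 0.3850
  C_23 = −[(0.55)(-0.15) − (-0.15)(0.00)] = 0.0825
  C_31 = (-0.15)(-0.25) − (-0.15)(0.85) = 0.1650
  C_32 = −[(0.55)(-0.25) − (-0.15)(-0.30)] = 0.1825
  C_33 = (0.55)(0.85) − (-0.15)(-0.30) = 0.4225
det(I−A) = Σ_j (I−A)_1j·C_1j = (0.55)(0.5575) + (-0.15)(0.2100) + (-0.15)(0.0450) = 0.268375
adj(I−A) = Cᵀ =
  [ 0.5575   0.1275   0.1650]
  [ 0.2100   0.3850   0.1825]
  [ 0.0450   0.0825   0.4225]
(I − A)⁻¹ = adj(I−A) / det(I−A) ≈
  [   2.0773     0.4751     0.6148]
  [   0.7825     1.4346     0.6800]
  [   0.1677     0.3074     1.5743]
First solve x = (I − A)⁻¹ d = adj(I−A)·d / det(I−A); in particular x_F = (0.0450·380 + 0.0825·340 + 0.4225·520) / 0.268375 = 264.85 / 0.268375 ≈ 986.8654.
Intermediate flow from F to F: z_FF = a_FF · x_F = 0.30 × 264.85 / 0.268375 = 79.455 / 0.268375 ≈ 296.06.

z_FF = 296.06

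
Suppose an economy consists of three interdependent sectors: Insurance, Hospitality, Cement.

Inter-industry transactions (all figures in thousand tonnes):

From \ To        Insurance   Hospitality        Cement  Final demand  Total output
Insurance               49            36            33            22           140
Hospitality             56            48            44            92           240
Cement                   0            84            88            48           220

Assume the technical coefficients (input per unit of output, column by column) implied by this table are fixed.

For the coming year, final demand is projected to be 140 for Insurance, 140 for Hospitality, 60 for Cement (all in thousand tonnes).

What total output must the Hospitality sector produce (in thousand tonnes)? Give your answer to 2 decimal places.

Technical coefficients a_ij = z_ij / X_j:
  a_11 = 49/140 = 0.35, a_21 = 56/140 = 0.40, a_31 = 0/140 = 0.00
  a_12 = 36/240 = 0.15, a_22 = 48/240 = 0.20, a_32 = 84/240 = 0.35
  a_13 = 33/220 = 0.15, a_23 = 44/220 = 0.20, a_33 = 88/220 = 0.40
I − A =
  [   0.65    -0.15    -0.15]
  [  -0.40     0.80    -0.20]
  [   0.00    -0.35     0.60]
Cofactors of I−A, C_ij = (−1)^(i+j)·(minor ij) (rows/columns in the sector order above):
  C_11 = (0.80)(0.60) − (-0.20)(-0.35) = 0.4100
  C_12 = −[(-0.40)(0.60) − (-0.20)(0.00)] = 0.2400
  C_13 = (-0.40)(-0.35) − (0.80)(0.00) = 0.1400
  C_21 = −[(-0.15)(0.60) − (-0.15)(-0.35)] = 0.1425
  C_22 = (0.65)(0.60) − (-0.15)(0.00) = 0.3900
  C_23 = −[(0.65)(-0.35) − (-0.15)(0.00)] = 0.2275
  C_31 = (-0.15)(-0.20) − (-0.15)(0.80) = 0.1500
  C_32 = −[(0.65)(-0.20) − (-0.15)(-0.40)] = 0.1900
  C_33 = (0.65)(0.80) − (-0.15)(-0.40) = 0.4600
det(I−A) = Σ_j (I−A)_1j·C_1j = (0.65)(0.4100) + (-0.15)(0.2400) + (-0.15)(0.1400) = 0.2095
adj(I−A) = Cᵀ =
  [ 0.4100   0.1425   0.1500]
  [ 0.2400   0.3900   0.1900]
  [ 0.1400   0.2275   0.4600]
(I − A)⁻¹ = adj(I−A) / det(I−A) ≈
  [   1.9570     0.6802     0.7160]
  [   1.1456     1.8616     0.9069]
  [   0.6683     1.0859     2.1957]
x = (I − A)⁻¹ d = adj(I−A)·d / det(I−A), with det(I−A) = 0.2095:
  x_1 = (0.4100·140 + 0.1425·140 + 0.1500·60) / 0.2095 = 86.35 / 0.2095 ≈ 412.17
  x_2 = (0.2400·140 + 0.3900·140 + 0.1900·60) / 0.2095 = 99.60 / 0.2095 ≈ 475.42
  x_3 = (0.1400·140 + 0.2275·140 + 0.4600·60) / 0.2095 = 79.05 / 0.2095 ≈ 377.33

x_2 = 475.42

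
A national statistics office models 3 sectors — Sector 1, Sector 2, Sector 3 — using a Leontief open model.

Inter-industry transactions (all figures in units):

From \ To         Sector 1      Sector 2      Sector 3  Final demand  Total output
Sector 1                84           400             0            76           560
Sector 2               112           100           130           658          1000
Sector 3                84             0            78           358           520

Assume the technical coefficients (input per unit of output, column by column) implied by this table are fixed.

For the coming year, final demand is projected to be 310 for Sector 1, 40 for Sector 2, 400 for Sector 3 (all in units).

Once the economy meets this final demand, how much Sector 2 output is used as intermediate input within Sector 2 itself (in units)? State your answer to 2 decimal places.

z_22 = 31.42

Technical coefficients a_ij = z_ij / X_j:
  a_11 = 84/560 = 0.15, a_21 = 112/560 = 0.20, a_31 = 84/560 = 0.15
  a_12 = 400/1000 = 0.40, a_22 = 100/1000 = 0.10, a_32 = 0/1000 = 0.00
  a_13 = 0/520 = 0.00, a_23 = 130/520 = 0.25, a_33 = 78/520 = 0.15
I − A =
  [   0.85    -0.40     0.00]
  [  -0.20     0.90    -0.25]
  [  -0.15     0.00     0.85]
Cofactors of I−A, C_ij = (−1)^(i+j)·(minor ij) (rows/columns in the sector order above):
  C_11 = (0.90)(0.85) − (-0.25)(0.00) = 0.7650
  C_12 = −[(-0.20)(0.85) − (-0.25)(-0.15)] = 0.2075
  C_13 = (-0.20)(0.00) − (0.90)(-0.15) = 0.1350
  C_21 = −[(-0.40)(0.85) − (0.00)(0.00)] = 0.3400
  C_22 = (0.85)(0.85) − (0.00)(-0.15) = 0.7225
  C_23 = −[(0.85)(0.00) − (-0.40)(-0.15)] = 0.0600
  C_31 = (-0.40)(-0.25) − (0.00)(0.90) = 0.1000
  C_32 = −[(0.85)(-0.25) − (0.00)(-0.20)] = 0.2125
  C_33 = (0.85)(0.90) − (-0.40)(-0.20) = 0.6850
det(I−A) = Σ_j (I−A)_1j·C_1j = (0.85)(0.7650) + (-0.40)(0.2075) + (0.00)(0.1350) = 0.56725
adj(I−A) = Cᵀ =
  [ 0.7650   0.3400   0.1000]
  [ 0.2075   0.7225   0.2125]
  [ 0.1350   0.0600   0.6850]
(I − A)⁻¹ = adj(I−A) / det(I−A) ≈
  [   1.3486     0.5994     0.1763]
  [   0.3658     1.2737     0.3746]
  [   0.2380     0.1058     1.2076]
First solve x = (I − A)⁻¹ d = adj(I−A)·d / det(I−A); in particular x_2 = (0.2075·310 + 0.7225·40 + 0.2125·400) / 0.56725 = 178.225 / 0.56725 ≈ 314.1913.
Intermediate flow from 2 to 2: z_22 = a_22 · x_2 = 0.10 × 178.225 / 0.56725 = 17.8225 / 0.56725 ≈ 31.42.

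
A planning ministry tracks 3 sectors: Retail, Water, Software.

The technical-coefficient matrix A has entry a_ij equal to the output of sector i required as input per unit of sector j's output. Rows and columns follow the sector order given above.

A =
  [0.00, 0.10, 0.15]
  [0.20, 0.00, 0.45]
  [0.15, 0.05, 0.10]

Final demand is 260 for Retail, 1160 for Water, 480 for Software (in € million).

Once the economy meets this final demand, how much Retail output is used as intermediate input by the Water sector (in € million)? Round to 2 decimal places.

I − A =
  [   1.00    -0.10    -0.15]
  [  -0.20     1.00    -0.45]
  [  -0.15    -0.05     0.90]
Cofactors of I−A, C_ij = (−1)^(i+j)·(minor ij) (rows/columns in the sector order above):
  C_11 = (1.00)(0.90) − (-0.45)(-0.05) = 0.8775
  C_12 = −[(-0.20)(0.90) − (-0.45)(-0.15)] = 0.2475
  C_13 = (-0.20)(-0.05) − (1.00)(-0.15) = 0.1600
  C_21 = −[(-0.10)(0.90) − (-0.15)(-0.05)] = 0.0975
  C_22 = (1.00)(0.90) − (-0.15)(-0.15) = 0.8775
  C_23 = −[(1.00)(-0.05) − (-0.10)(-0.15)] = 0.0650
  C_31 = (-0.10)(-0.45) − (-0.15)(1.00) = 0.1950
  C_32 = −[(1.00)(-0.45) − (-0.15)(-0.20)] = 0.4800
  C_33 = (1.00)(1.00) − (-0.10)(-0.20) = 0.9800
det(I−A) = Σ_j (I−A)_1j·C_1j = (1.00)(0.8775) + (-0.10)(0.2475) + (-0.15)(0.1600) = 0.82875
adj(I−A) = Cᵀ =
  [ 0.8775   0.0975   0.1950]
  [ 0.2475   0.8775   0.4800]
  [ 0.1600   0.0650   0.9800]
(I − A)⁻¹ = adj(I−A) / det(I−A) ≈
  [   1.0588     0.1176     0.2353]
  [   0.2986     1.0588     0.5792]
  [   0.1931     0.0784     1.1825]
First solve x = (I − A)⁻¹ d = adj(I−A)·d / det(I−A); in particular x_2 = (0.2475·260 + 0.8775·1160 + 0.4800·480) / 0.82875 = 1312.65 / 0.82875 ≈ 1583.8914.
Intermediate flow from 1 to 2: z_12 = a_12 · x_2 = 0.10 × 1312.65 / 0.82875 = 131.265 / 0.82875 ≈ 158.39.

z_12 = 158.39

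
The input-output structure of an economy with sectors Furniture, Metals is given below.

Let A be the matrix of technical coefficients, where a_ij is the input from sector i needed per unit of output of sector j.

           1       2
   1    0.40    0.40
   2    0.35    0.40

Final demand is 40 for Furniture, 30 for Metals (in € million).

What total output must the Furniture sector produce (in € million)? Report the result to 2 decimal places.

x_1 = 163.64

I − A =
  [   0.60    -0.40]
  [  -0.35     0.60]
det(I−A) = (0.60)(0.60) − (-0.40)(-0.35) = 0.2200
adj(I−A) = [[0.60, 0.40], [0.35, 0.60]]
(I − A)⁻¹ = adj(I−A) / det(I−A) ≈
  [   2.7273     1.8182]
  [   1.5909     2.7273]
x = (I − A)⁻¹ d = adj(I−A)·d / det(I−A), with det(I−A) = 0.2200:
  x_1 = (0.60·40 + 0.40·30) / 0.2200 = 36.00 / 0.2200 ≈ 163.64
  x_2 = (0.35·40 + 0.60·30) / 0.2200 = 32.00 / 0.2200 ≈ 145.45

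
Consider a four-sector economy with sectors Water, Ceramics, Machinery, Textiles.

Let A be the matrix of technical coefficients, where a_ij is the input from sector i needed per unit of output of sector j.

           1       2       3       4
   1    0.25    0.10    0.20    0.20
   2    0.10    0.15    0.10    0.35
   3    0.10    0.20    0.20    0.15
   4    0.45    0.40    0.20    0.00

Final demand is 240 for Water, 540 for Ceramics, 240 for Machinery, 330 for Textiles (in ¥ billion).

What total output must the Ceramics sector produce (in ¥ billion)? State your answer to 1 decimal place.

I − A =
  [   0.75    -0.10    -0.20    -0.20]
  [  -0.10     0.85    -0.10    -0.35]
  [  -0.10    -0.20     0.80    -0.15]
  [  -0.45    -0.40    -0.20     1.00]
Compute the cofactors C_ij = (−1)^(i+j)·(3×3 minor ij) of I−A; the adjugate is their transpose:
adj(I−A) = Cᵀ =
  [ 0.502500   0.201000   0.201000   0.201000]
  [ 0.226750   0.468000   0.174000   0.235250]
  [ 0.185875   0.201750   0.422250   0.171125]
  [ 0.354000   0.318000   0.244500   0.465000]
det(I−A) = Σ_j (I−A)_1j·C_1j = (0.75)(0.502500) + (-0.10)(0.226750) + (-0.20)(0.185875) + (-0.20)(0.354000) = 0.246225
(I − A)⁻¹ = adj(I−A) / det(I−A) ≈
  [   2.0408     0.8163     0.8163     0.8163]
  [   0.9209     1.9007     0.7067     0.9554]
  [   0.7549     0.8194     1.7149     0.6950]
  [   1.4377     1.2915     0.9930     1.8885]
x = (I − A)⁻¹ d = adj(I−A)·d / det(I−A), with det(I−A) = 0.246225:
  x_1 = (0.502500·240 + 0.201000·540 + 0.201000·240 + 0.201000·330) / 0.246225 = 343.71 / 0.246225 ≈ 1395.9
  x_2 = (0.226750·240 + 0.468000·540 + 0.174000·240 + 0.235250·330) / 0.246225 = 426.5325 / 0.246225 ≈ 1732.3
  x_3 = (0.185875·240 + 0.201750·540 + 0.422250·240 + 0.171125·330) / 0.246225 = 311.36625 / 0.246225 ≈ 1264.6
  x_4 = (0.354000·240 + 0.318000·540 + 0.244500·240 + 0.465000·330) / 0.246225 = 468.81 / 0.246225 ≈ 1904.0

x_2 = 1732.3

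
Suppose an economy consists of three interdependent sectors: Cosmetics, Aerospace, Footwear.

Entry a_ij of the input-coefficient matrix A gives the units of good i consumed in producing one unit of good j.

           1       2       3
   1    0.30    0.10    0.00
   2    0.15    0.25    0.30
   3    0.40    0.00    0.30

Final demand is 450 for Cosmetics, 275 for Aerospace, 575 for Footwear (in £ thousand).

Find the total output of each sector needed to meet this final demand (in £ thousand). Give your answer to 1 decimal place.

x_1 = 790.6, x_2 = 1034.1, x_3 = 1273.2

I − A =
  [   0.70    -0.10     0.00]
  [  -0.15     0.75    -0.30]
  [  -0.40     0.00     0.70]
Cofactors of I−A, C_ij = (−1)^(i+j)·(minor ij) (rows/columns in the sector order above):
  C_11 = (0.75)(0.70) − (-0.30)(0.00) = 0.5250
  C_12 = −[(-0.15)(0.70) − (-0.30)(-0.40)] = 0.2250
  C_13 = (-0.15)(0.00) − (0.75)(-0.40) = 0.3000
  C_21 = −[(-0.10)(0.70) − (0.00)(0.00)] = 0.0700
  C_22 = (0.70)(0.70) − (0.00)(-0.40) = 0.4900
  C_23 = −[(0.70)(0.00) − (-0.10)(-0.40)] = 0.0400
  C_31 = (-0.10)(-0.30) − (0.00)(0.75) = 0.0300
  C_32 = −[(0.70)(-0.30) − (0.00)(-0.15)] = 0.2100
  C_33 = (0.70)(0.75) − (-0.10)(-0.15) = 0.5100
det(I−A) = Σ_j (I−A)_1j·C_1j = (0.70)(0.5250) + (-0.10)(0.2250) + (0.00)(0.3000) = 0.3450
adj(I−A) = Cᵀ =
  [ 0.5250   0.0700   0.0300]
  [ 0.2250   0.4900   0.2100]
  [ 0.3000   0.0400   0.5100]
(I − A)⁻¹ = adj(I−A) / det(I−A) ≈
  [   1.5217     0.2029     0.0870]
  [   0.6522     1.4203     0.6087]
  [   0.8696     0.1159     1.4783]
x = (I − A)⁻¹ d = adj(I−A)·d / det(I−A), with det(I−A) = 0.3450:
  x_1 = (0.5250·450 + 0.0700·275 + 0.0300·575) / 0.3450 = 272.75 / 0.3450 ≈ 790.6
  x_2 = (0.2250·450 + 0.4900·275 + 0.2100·575) / 0.3450 = 356.75 / 0.3450 ≈ 1034.1
  x_3 = (0.3000·450 + 0.0400·275 + 0.5100·575) / 0.3450 = 439.25 / 0.3450 ≈ 1273.2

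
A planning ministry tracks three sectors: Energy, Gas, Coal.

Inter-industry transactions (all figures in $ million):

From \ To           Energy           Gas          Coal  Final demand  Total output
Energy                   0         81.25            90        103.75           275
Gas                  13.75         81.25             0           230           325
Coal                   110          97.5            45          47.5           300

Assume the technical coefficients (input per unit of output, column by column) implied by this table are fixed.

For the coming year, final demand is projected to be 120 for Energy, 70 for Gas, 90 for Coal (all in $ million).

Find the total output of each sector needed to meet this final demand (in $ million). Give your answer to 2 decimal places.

x_E = 221.51, x_G = 108.10, x_C = 248.27

Technical coefficients a_ij = z_ij / X_j:
  a_EE = 0/275 = 0.00, a_GE = 13.75/275 = 0.05, a_CE = 110/275 = 0.40
  a_EG = 81.25/325 = 0.25, a_GG = 81.25/325 = 0.25, a_CG = 97.5/325 = 0.30
  a_EC = 90/300 = 0.30, a_GC = 0/300 = 0.00, a_CC = 45/300 = 0.15
I − A =
  [   1.00    -0.25    -0.30]
  [  -0.05     0.75     0.00]
  [  -0.40    -0.30     0.85]
Cofactors of I−A, C_ij = (−1)^(i+j)·(minor ij) (rows/columns in the sector order above):
  C_11 = (0.75)(0.85) − (0.00)(-0.30) = 0.6375
  C_12 = −[(-0.05)(0.85) − (0.00)(-0.40)] = 0.0425
  C_13 = (-0.05)(-0.30) − (0.75)(-0.40) = 0.3150
  C_21 = −[(-0.25)(0.85) − (-0.30)(-0.30)] = 0.3025
  C_22 = (1.00)(0.85) − (-0.30)(-0.40) = 0.7300
  C_23 = −[(1.00)(-0.30) − (-0.25)(-0.40)] = 0.4000
  C_31 = (-0.25)(0.00) − (-0.30)(0.75) = 0.2250
  C_32 = −[(1.00)(0.00) − (-0.30)(-0.05)] = 0.0150
  C_33 = (1.00)(0.75) − (-0.25)(-0.05) = 0.7375
det(I−A) = Σ_j (I−A)_1j·C_1j = (1.00)(0.6375) + (-0.25)(0.0425) + (-0.30)(0.3150) = 0.532375
adj(I−A) = Cᵀ =
  [ 0.6375   0.3025   0.2250]
  [ 0.0425   0.7300   0.0150]
  [ 0.3150   0.4000   0.7375]
(I − A)⁻¹ = adj(I−A) / det(I−A) ≈
  [   1.1975     0.5682     0.4226]
  [   0.0798     1.3712     0.0282]
  [   0.5917     0.7514     1.3853]
x = (I − A)⁻¹ d = adj(I−A)·d / det(I−A), with det(I−A) = 0.532375:
  x_E = (0.6375·120 + 0.3025·70 + 0.2250·90) / 0.532375 = 117.925 / 0.532375 ≈ 221.51
  x_G = (0.0425·120 + 0.7300·70 + 0.0150·90) / 0.532375 = 57.55 / 0.532375 ≈ 108.10
  x_C = (0.3150·120 + 0.4000·70 + 0.7375·90) / 0.532375 = 132.175 / 0.532375 ≈ 248.27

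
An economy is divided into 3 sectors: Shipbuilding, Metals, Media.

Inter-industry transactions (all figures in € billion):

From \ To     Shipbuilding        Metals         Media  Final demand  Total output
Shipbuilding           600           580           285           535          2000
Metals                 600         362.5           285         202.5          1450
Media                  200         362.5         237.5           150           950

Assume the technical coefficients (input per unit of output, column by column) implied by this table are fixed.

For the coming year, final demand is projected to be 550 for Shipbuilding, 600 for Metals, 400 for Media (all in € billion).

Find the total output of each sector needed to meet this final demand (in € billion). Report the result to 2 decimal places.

Technical coefficients a_ij = z_ij / X_j:
  a_11 = 600/2000 = 0.30, a_21 = 600/2000 = 0.30, a_31 = 200/2000 = 0.10
  a_12 = 580/1450 = 0.40, a_22 = 362.5/1450 = 0.25, a_32 = 362.5/1450 = 0.25
  a_13 = 285/950 = 0.30, a_23 = 285/950 = 0.30, a_33 = 237.5/950 = 0.25
I − A =
  [   0.70    -0.40    -0.30]
  [  -0.30     0.75    -0.30]
  [  -0.10    -0.25     0.75]
Cofactors of I−A, C_ij = (−1)^(i+j)·(minor ij) (rows/columns in the sector order above):
  C_11 = (0.75)(0.75) − (-0.30)(-0.25) = 0.4875
  C_12 = −[(-0.30)(0.75) − (-0.30)(-0.10)] = 0.2550
  C_13 = (-0.30)(-0.25) − (0.75)(-0.10) = 0.1500
  C_21 = −[(-0.40)(0.75) − (-0.30)(-0.25)] = 0.3750
  C_22 = (0.70)(0.75) − (-0.30)(-0.10) = 0.4950
  C_23 = −[(0.70)(-0.25) − (-0.40)(-0.10)] = 0.2150
  C_31 = (-0.40)(-0.30) − (-0.30)(0.75) = 0.3450
  C_32 = −[(0.70)(-0.30) − (-0.30)(-0.30)] = 0.3000
  C_33 = (0.70)(0.75) − (-0.40)(-0.30) = 0.4050
det(I−A) = Σ_j (I−A)_1j·C_1j = (0.70)(0.4875) + (-0.40)(0.2550) + (-0.30)(0.1500) = 0.19425
adj(I−A) = Cᵀ =
  [ 0.4875   0.3750   0.3450]
  [ 0.2550   0.4950   0.3000]
  [ 0.1500   0.2150   0.4050]
(I − A)⁻¹ = adj(I−A) / det(I−A) ≈
  [   2.5097     1.9305     1.7761]
  [   1.3127     2.5483     1.5444]
  [   0.7722     1.1068     2.0849]
x = (I − A)⁻¹ d = adj(I−A)·d / det(I−A), with det(I−A) = 0.19425:
  x_1 = (0.4875·550 + 0.3750·600 + 0.3450·400) / 0.19425 = 631.125 / 0.19425 ≈ 3249.03
  x_2 = (0.2550·550 + 0.4950·600 + 0.3000·400) / 0.19425 = 557.25 / 0.19425 ≈ 2868.73
  x_3 = (0.1500·550 + 0.2150·600 + 0.4050·400) / 0.19425 = 373.50 / 0.19425 ≈ 1922.78

x_1 = 3249.03, x_2 = 2868.73, x_3 = 1922.78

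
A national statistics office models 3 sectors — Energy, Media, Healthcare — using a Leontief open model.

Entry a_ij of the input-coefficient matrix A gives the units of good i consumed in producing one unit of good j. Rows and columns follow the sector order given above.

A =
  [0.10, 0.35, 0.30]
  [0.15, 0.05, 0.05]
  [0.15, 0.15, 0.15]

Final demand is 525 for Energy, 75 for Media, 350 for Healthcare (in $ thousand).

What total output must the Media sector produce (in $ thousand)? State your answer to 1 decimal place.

I − A =
  [   0.90    -0.35    -0.30]
  [  -0.15     0.95    -0.05]
  [  -0.15    -0.15     0.85]
Cofactors of I−A, C_ij = (−1)^(i+j)·(minor ij) (rows/columns in the sector order above):
  C_11 = (0.95)(0.85) − (-0.05)(-0.15) = 0.8000
  C_12 = −[(-0.15)(0.85) − (-0.05)(-0.15)] = 0.1350
  C_13 = (-0.15)(-0.15) − (0.95)(-0.15) = 0.1650
  C_21 = −[(-0.35)(0.85) − (-0.30)(-0.15)] = 0.3425
  C_22 = (0.90)(0.85) − (-0.30)(-0.15) = 0.7200
  C_23 = −[(0.90)(-0.15) − (-0.35)(-0.15)] = 0.1875
  C_31 = (-0.35)(-0.05) − (-0.30)(0.95) = 0.3025
  C_32 = −[(0.90)(-0.05) − (-0.30)(-0.15)] = 0.0900
  C_33 = (0.90)(0.95) − (-0.35)(-0.15) = 0.8025
det(I−A) = Σ_j (I−A)_1j·C_1j = (0.90)(0.8000) + (-0.35)(0.1350) + (-0.30)(0.1650) = 0.62325
adj(I−A) = Cᵀ =
  [ 0.8000   0.3425   0.3025]
  [ 0.1350   0.7200   0.0900]
  [ 0.1650   0.1875   0.8025]
(I − A)⁻¹ = adj(I−A) / det(I−A) ≈
  [   1.2836     0.5495     0.4854]
  [   0.2166     1.1552     0.1444]
  [   0.2647     0.3008     1.2876]
x = (I − A)⁻¹ d = adj(I−A)·d / det(I−A), with det(I−A) = 0.62325:
  x_E = (0.8000·525 + 0.3425·75 + 0.3025·350) / 0.62325 = 551.5625 / 0.62325 ≈ 885.0
  x_M = (0.1350·525 + 0.7200·75 + 0.0900·350) / 0.62325 = 156.375 / 0.62325 ≈ 250.9
  x_H = (0.1650·525 + 0.1875·75 + 0.8025·350) / 0.62325 = 381.5625 / 0.62325 ≈ 612.2

x_M = 250.9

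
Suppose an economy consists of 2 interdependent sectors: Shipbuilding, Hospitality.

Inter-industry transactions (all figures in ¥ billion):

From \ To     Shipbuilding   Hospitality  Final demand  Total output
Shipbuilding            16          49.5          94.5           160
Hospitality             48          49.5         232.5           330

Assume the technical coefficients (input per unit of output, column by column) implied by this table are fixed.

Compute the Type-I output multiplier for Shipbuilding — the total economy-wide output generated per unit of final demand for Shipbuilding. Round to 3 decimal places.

m_1 = 1.597

Technical coefficients a_ij = z_ij / X_j:
  a_11 = 16/160 = 0.10, a_21 = 48/160 = 0.30
  a_12 = 49.5/330 = 0.15, a_22 = 49.5/330 = 0.15
I − A =
  [   0.90    -0.15]
  [  -0.30     0.85]
det(I−A) = (0.90)(0.85) − (-0.15)(-0.30) = 0.7200
adj(I−A) = [[0.85, 0.15], [0.30, 0.90]]
(I − A)⁻¹ = adj(I−A) / det(I−A) ≈
  [   1.1806     0.2083]
  [   0.4167     1.2500]
The output multiplier for sector j is the column-j sum of the Leontief inverse (I − A)⁻¹ = adj(I−A) / det(I−A).
Column 1 of adj(I−A): (0.85, 0.30); det(I−A) = 0.7200.
m_1 = (0.85 + 0.30) / 0.7200 = 1.15 / 0.7200 ≈ 1.597.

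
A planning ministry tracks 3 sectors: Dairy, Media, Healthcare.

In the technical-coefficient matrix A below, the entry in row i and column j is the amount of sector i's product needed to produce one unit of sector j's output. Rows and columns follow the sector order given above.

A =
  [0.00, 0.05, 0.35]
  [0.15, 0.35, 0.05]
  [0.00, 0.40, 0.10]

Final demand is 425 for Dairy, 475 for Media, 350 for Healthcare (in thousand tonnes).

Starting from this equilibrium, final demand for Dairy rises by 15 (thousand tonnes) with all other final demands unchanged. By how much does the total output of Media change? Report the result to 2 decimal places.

Δx_2 = 3.77

I − A =
  [   1.00    -0.05    -0.35]
  [  -0.15     0.65    -0.05]
  [   0.00    -0.40     0.90]
Cofactors of I−A, C_ij = (−1)^(i+j)·(minor ij) (rows/columns in the sector order above):
  C_11 = (0.65)(0.90) − (-0.05)(-0.40) = 0.5650
  C_12 = −[(-0.15)(0.90) − (-0.05)(0.00)] = 0.1350
  C_13 = (-0.15)(-0.40) − (0.65)(0.00) = 0.0600
  C_21 = −[(-0.05)(0.90) − (-0.35)(-0.40)] = 0.1850
  C_22 = (1.00)(0.90) − (-0.35)(0.00) = 0.9000
  C_23 = −[(1.00)(-0.40) − (-0.05)(0.00)] = 0.4000
  C_31 = (-0.05)(-0.05) − (-0.35)(0.65) = 0.2300
  C_32 = −[(1.00)(-0.05) − (-0.35)(-0.15)] = 0.1025
  C_33 = (1.00)(0.65) − (-0.05)(-0.15) = 0.6425
det(I−A) = Σ_j (I−A)_1j·C_1j = (1.00)(0.5650) + (-0.05)(0.1350) + (-0.35)(0.0600) = 0.53725
adj(I−A) = Cᵀ =
  [ 0.5650   0.1850   0.2300]
  [ 0.1350   0.9000   0.1025]
  [ 0.0600   0.4000   0.6425]
(I − A)⁻¹ = adj(I−A) / det(I−A) ≈
  [   1.0517     0.3443     0.4281]
  [   0.2513     1.6752     0.1908]
  [   0.1117     0.7445     1.1959]
Δx = (I − A)⁻¹ Δd with Δd having +15 in the Dairy component and 0 elsewhere.
So Δx_2 = L_21 · (+15), where L_21 = adj(I−A)_21 / det(I−A) = 0.1350 / 0.53725.
Δx_2 = 0.1350 × (+15) / 0.53725 = 2.025 / 0.53725 ≈ 3.77.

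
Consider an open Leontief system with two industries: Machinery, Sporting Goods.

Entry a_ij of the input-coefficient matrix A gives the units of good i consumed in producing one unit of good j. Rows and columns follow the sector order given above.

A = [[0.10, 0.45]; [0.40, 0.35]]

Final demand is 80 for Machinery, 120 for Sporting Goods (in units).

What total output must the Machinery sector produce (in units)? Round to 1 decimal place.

I − A =
  [   0.90    -0.45]
  [  -0.40     0.65]
det(I−A) = (0.90)(0.65) − (-0.45)(-0.40) = 0.4050
adj(I−A) = [[0.65, 0.45], [0.40, 0.90]]
(I − A)⁻¹ = adj(I−A) / det(I−A) ≈
  [   1.6049     1.1111]
  [   0.9877     2.2222]
x = (I − A)⁻¹ d = adj(I−A)·d / det(I−A), with det(I−A) = 0.4050:
  x_M = (0.65·80 + 0.45·120) / 0.4050 = 106.00 / 0.4050 ≈ 261.7
  x_S = (0.40·80 + 0.90·120) / 0.4050 = 140.00 / 0.4050 ≈ 345.7

x_M = 261.7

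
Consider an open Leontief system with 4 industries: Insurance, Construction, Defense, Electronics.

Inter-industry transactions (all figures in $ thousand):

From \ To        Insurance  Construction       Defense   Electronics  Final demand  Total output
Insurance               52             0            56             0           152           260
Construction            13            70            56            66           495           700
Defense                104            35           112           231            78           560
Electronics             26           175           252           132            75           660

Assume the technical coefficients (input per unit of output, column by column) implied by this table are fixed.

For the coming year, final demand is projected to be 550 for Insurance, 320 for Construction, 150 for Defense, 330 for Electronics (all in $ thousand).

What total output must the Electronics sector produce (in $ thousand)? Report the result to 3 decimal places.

x_4 = 1473.085

Technical coefficients a_ij = z_ij / X_j:
  a_11 = 52/260 = 0.20, a_21 = 13/260 = 0.05, a_31 = 104/260 = 0.40, a_41 = 26/260 = 0.10
  a_12 = 0/700 = 0.00, a_22 = 70/700 = 0.10, a_32 = 35/700 = 0.05, a_42 = 175/700 = 0.25
  a_13 = 56/560 = 0.10, a_23 = 56/560 = 0.10, a_33 = 112/560 = 0.20, a_43 = 252/560 = 0.45
  a_14 = 0/660 = 0.00, a_24 = 66/660 = 0.10, a_34 = 231/660 = 0.35, a_44 = 132/660 = 0.20
I − A =
  [   0.80     0.00    -0.10     0.00]
  [  -0.05     0.90    -0.10    -0.10]
  [  -0.40    -0.05     0.80    -0.35]
  [  -0.10    -0.25    -0.45     0.80]
Compute the cofactors C_ij = (−1)^(i+j)·(3×3 minor ij) of I−A; the adjugate is their transpose:
adj(I−A) = Cᵀ =
  [ 0.399250   0.012750   0.069500   0.032000]
  [ 0.085625   0.350500   0.105000   0.089750]
  [ 0.316375   0.102000   0.556000   0.256000]
  [ 0.254625   0.168500   0.354250   0.535750]
det(I−A) = Σ_j (I−A)_1j·C_1j = (0.80)(0.399250) + (0.00)(0.085625) + (-0.10)(0.316375) + (0.00)(0.254625) = 0.2877625
(I − A)⁻¹ = adj(I−A) / det(I−A) ≈
  [   1.3874     0.0443     0.2415     0.1112]
  [   0.2976     1.2180     0.3649     0.3119]
  [   1.0994     0.3545     1.9321     0.8896]
  [   0.8848     0.5856     1.2310     1.8618]
x = (I − A)⁻¹ d = adj(I−A)·d / det(I−A), with det(I−A) = 0.2877625:
  x_1 = (0.399250·550 + 0.012750·320 + 0.069500·150 + 0.032000·330) / 0.2877625 = 244.6525 / 0.2877625 ≈ 850.189
  x_2 = (0.085625·550 + 0.350500·320 + 0.105000·150 + 0.089750·330) / 0.2877625 = 204.62125 / 0.2877625 ≈ 711.077
  x_3 = (0.316375·550 + 0.102000·320 + 0.556000·150 + 0.256000·330) / 0.2877625 = 374.52625 / 0.2877625 ≈ 1301.512
  x_4 = (0.254625·550 + 0.168500·320 + 0.354250·150 + 0.535750·330) / 0.2877625 = 423.89875 / 0.2877625 ≈ 1473.085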